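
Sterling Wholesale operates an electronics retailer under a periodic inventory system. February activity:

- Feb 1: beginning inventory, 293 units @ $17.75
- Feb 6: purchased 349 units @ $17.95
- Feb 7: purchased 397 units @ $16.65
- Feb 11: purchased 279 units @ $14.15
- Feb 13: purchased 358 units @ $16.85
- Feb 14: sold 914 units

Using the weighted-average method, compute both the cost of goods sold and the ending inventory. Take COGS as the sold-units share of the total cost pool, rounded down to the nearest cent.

Feb 14, sell 914: 914/1676 × $28,055.50 → $15,299.95
Ending inventory (cost pool remaining) = $12,755.55
Check: goods available $28,055.50 = COGS $15,299.95 + ending $12,755.55

COGS = $15,299.95; ending inventory = $12,755.55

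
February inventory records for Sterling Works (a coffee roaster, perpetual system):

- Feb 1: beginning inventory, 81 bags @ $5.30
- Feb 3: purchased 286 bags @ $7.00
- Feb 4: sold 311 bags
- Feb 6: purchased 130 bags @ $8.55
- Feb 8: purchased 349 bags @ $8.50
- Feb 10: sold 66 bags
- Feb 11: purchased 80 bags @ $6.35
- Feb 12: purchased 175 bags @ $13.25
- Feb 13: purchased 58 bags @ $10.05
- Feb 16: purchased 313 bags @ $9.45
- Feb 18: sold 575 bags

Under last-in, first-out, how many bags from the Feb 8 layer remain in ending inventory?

Feb 4, 311 sold [LIFO — newest first]: 286 @ $7.00 + 25 @ $5.30 = $2,134.50
Feb 10, 66 sold [LIFO — newest first]: 66 @ $8.50 = $561.00
Feb 18, 575 sold [LIFO — newest first]: 313 @ $9.45 + 58 @ $10.05 + 175 @ $13.25 + 29 @ $6.35 = $6,043.65
Total COGS = $2,134.50 + $561.00 + $6,043.65 = $8,739.15
Ending inventory: 56 @ $5.30 + 130 @ $8.55 + 283 @ $8.50 + 51 @ $6.35 = $4,137.65

283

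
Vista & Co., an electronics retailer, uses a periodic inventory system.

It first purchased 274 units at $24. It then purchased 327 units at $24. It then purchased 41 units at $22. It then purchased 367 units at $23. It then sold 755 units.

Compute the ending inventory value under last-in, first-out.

Sale 1 (755) [LIFO — newest first]: 367 @ $23 + 41 @ $22 + 327 @ $24 + 20 @ $24 = $17,671
Ending inventory: 254 @ $24 = $6,096
Check: goods available $23,767 = COGS $17,671 + ending $6,096

Ending inventory = $6,096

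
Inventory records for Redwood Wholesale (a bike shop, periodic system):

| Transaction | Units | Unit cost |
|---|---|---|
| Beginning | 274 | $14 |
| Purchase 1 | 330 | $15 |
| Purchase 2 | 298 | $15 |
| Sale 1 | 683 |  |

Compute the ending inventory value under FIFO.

Ending inventory = $3,285

Sale 1 (683) [FIFO — oldest first]: 274 @ $14 + 330 @ $15 + 79 @ $15 = $9,971
Ending inventory: 219 @ $15 = $3,285
Check: goods available $13,256 = COGS $9,971 + ending $3,285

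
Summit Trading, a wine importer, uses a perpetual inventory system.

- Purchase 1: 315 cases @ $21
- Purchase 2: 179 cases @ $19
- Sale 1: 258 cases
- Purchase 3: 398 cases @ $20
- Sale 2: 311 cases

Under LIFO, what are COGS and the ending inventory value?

COGS = $11,280; ending inventory = $6,696

Sale 1 (258) [LIFO — newest first]: 179 @ $19 + 79 @ $21 = $5,060
Sale 2 (311) [LIFO — newest first]: 311 @ $20 = $6,220
Total COGS = $5,060 + $6,220 = $11,280
Ending inventory: 236 @ $21 + 87 @ $20 = $6,696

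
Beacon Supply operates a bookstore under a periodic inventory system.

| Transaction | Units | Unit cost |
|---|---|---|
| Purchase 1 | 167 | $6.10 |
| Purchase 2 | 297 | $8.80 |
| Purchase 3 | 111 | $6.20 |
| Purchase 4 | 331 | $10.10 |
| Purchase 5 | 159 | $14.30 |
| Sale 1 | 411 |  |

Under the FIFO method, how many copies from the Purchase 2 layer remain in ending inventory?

53

Sale 1 (411) [FIFO — oldest first]: 167 @ $6.10 + 244 @ $8.80 = $3,165.90
Ending inventory: 53 @ $8.80 + 111 @ $6.20 + 331 @ $10.10 + 159 @ $14.30 = $6,771.40
Check: goods available $9,937.30 = COGS $3,165.90 + ending $6,771.40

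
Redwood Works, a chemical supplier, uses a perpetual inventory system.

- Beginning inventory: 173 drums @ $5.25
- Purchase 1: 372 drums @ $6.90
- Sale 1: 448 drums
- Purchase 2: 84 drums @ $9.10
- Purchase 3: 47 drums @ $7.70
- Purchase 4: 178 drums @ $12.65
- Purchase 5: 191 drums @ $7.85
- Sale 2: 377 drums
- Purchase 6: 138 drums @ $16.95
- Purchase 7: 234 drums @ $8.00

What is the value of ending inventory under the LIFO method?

Sale 1 (448) [LIFO — newest first]: 372 @ $6.90 + 76 @ $5.25 = $2,965.80
Sale 2 (377) [LIFO — newest first]: 191 @ $7.85 + 178 @ $12.65 + 8 @ $7.70 = $3,812.65
Total COGS = $2,965.80 + $3,812.65 = $6,778.45
Ending inventory: 97 @ $5.25 + 84 @ $9.10 + 39 @ $7.70 + 138 @ $16.95 + 234 @ $8.00 = $5,785.05
Check: goods available $12,563.50 = COGS $6,778.45 + ending $5,785.05

Ending inventory = $5,785.05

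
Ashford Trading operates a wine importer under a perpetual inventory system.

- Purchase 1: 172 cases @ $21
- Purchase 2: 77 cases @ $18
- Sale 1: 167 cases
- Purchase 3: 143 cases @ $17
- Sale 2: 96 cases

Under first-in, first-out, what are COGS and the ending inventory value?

COGS = $5,236; ending inventory = $2,193

Sale 1 (167) [FIFO — oldest first]: 167 @ $21 = $3,507
Sale 2 (96) [FIFO — oldest first]: 5 @ $21 + 77 @ $18 + 14 @ $17 = $1,729
Total COGS = $3,507 + $1,729 = $5,236
Ending inventory: 129 @ $17 = $2,193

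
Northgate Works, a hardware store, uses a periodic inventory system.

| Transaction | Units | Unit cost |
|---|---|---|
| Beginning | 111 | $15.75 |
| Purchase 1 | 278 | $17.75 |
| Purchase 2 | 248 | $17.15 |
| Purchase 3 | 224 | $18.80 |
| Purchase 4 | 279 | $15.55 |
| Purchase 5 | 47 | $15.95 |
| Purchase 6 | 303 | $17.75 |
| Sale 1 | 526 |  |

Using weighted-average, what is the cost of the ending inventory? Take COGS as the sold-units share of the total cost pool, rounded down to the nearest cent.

Sale 1, sell 526: 526/1490 × $25,613.50 → $9,042.08
Ending inventory (cost pool remaining) = $16,571.42

Ending inventory = $16,571.42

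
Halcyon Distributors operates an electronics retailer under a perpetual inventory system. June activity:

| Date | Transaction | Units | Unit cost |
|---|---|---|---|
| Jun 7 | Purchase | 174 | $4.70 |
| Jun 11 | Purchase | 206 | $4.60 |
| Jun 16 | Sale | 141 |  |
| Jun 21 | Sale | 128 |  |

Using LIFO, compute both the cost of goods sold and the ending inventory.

COGS = $1,243.70; ending inventory = $521.70

Jun 16, 141 sold [LIFO — newest first]: 141 @ $4.60 = $648.60
Jun 21, 128 sold [LIFO — newest first]: 65 @ $4.60 + 63 @ $4.70 = $595.10
Total COGS = $648.60 + $595.10 = $1,243.70
Ending inventory: 111 @ $4.70 = $521.70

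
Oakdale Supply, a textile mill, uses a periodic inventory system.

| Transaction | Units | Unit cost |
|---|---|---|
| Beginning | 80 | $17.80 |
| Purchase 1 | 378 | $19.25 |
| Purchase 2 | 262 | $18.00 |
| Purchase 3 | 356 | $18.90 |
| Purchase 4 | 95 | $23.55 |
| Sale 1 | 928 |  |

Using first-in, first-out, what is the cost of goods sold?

COGS = $17,347.70

Sale 1 (928) [FIFO — oldest first]: 80 @ $17.80 + 378 @ $19.25 + 262 @ $18.00 + 208 @ $18.90 = $17,347.70
Ending inventory: 148 @ $18.90 + 95 @ $23.55 = $5,034.45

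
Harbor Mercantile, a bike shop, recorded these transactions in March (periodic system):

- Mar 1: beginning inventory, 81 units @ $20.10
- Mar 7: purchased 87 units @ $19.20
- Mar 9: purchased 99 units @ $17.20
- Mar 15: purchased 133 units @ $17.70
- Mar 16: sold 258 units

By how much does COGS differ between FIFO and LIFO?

$290.40

FIFO COGS: 81 @ $20.10 + 87 @ $19.20 + 90 @ $17.20 = $4,846.50
LIFO COGS: 133 @ $17.70 + 99 @ $17.20 + 26 @ $19.20 = $4,556.10
Difference = |$4,846.50 − $4,556.10| = $290.40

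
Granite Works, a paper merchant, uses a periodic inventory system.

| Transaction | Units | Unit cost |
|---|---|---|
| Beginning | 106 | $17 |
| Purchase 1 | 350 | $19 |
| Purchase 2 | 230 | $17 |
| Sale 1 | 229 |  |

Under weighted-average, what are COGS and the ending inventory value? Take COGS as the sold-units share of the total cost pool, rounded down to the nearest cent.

COGS = $4,126.67; ending inventory = $8,235.33

Sale 1, sell 229: 229/686 × $12,362.00 → $4,126.67
Ending inventory (cost pool remaining) = $8,235.33
Check: goods available $12,362.00 = COGS $4,126.67 + ending $8,235.33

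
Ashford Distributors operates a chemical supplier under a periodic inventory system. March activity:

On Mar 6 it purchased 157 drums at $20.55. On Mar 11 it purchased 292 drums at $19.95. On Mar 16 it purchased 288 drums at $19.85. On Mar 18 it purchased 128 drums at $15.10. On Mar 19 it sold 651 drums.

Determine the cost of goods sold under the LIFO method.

COGS = $12,337.85

Mar 19, 651 sold [LIFO — newest first]: 128 @ $15.10 + 288 @ $19.85 + 235 @ $19.95 = $12,337.85
Ending inventory: 157 @ $20.55 + 57 @ $19.95 = $4,363.50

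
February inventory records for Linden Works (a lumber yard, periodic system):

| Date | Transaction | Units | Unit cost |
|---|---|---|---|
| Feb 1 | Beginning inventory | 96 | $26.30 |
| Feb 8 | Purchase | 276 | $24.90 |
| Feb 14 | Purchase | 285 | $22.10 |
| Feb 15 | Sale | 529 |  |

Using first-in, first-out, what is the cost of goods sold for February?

Feb 15, 529 sold [FIFO — oldest first]: 96 @ $26.30 + 276 @ $24.90 + 157 @ $22.10 = $12,866.90
Ending inventory: 128 @ $22.10 = $2,828.80

COGS = $12,866.90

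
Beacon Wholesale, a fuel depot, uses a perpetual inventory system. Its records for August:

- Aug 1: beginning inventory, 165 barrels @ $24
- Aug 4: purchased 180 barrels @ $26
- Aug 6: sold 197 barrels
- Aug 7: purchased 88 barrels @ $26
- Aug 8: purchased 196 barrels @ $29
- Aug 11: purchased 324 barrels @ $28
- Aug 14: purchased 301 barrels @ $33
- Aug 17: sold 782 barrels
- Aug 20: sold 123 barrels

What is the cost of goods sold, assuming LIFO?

Aug 6, 197 sold [LIFO — newest first]: 180 @ $26 + 17 @ $24 = $5,088
Aug 17, 782 sold [LIFO — newest first]: 301 @ $33 + 324 @ $28 + 157 @ $29 = $23,558
Aug 20, 123 sold [LIFO — newest first]: 39 @ $29 + 84 @ $26 = $3,315
Total COGS = $5,088 + $23,558 + $3,315 = $31,961
Ending inventory: 148 @ $24 + 4 @ $26 = $3,656

COGS = $31,961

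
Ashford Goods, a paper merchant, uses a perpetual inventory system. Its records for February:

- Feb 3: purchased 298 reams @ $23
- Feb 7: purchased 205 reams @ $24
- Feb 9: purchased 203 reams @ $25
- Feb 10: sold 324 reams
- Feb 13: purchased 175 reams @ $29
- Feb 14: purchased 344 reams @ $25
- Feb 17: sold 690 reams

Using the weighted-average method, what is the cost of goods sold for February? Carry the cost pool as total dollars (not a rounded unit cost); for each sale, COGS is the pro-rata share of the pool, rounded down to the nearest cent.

COGS = $25,186.56

After Feb 3: 298 on hand, pool $6,854.00 (≈ $23.0000 each)
After Feb 7: 503 on hand, pool $11,774.00 (≈ $23.4076 each)
After Feb 9: 706 on hand, pool $16,849.00 (≈ $23.8654 each)
Feb 10, sell 324: 324/706 × $16,849.00 → $7,732.40
After Feb 13: 557 on hand, pool $14,191.60 (≈ $25.4786 each)
After Feb 14: 901 on hand, pool $22,791.60 (≈ $25.2959 each)
Feb 17, sell 690: 690/901 × $22,791.60 → $17,454.16
Total COGS = $7,732.40 + $17,454.16 = $25,186.56
Ending inventory (cost pool remaining) = $5,337.44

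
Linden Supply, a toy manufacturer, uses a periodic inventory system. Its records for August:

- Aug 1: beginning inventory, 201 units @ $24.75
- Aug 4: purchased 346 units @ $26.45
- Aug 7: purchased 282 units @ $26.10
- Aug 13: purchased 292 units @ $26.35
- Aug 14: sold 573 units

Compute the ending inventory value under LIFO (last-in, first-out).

Ending inventory = $14,152.55

Aug 14, 573 sold [LIFO — newest first]: 292 @ $26.35 + 281 @ $26.10 = $15,028.30
Ending inventory: 201 @ $24.75 + 346 @ $26.45 + 1 @ $26.10 = $14,152.55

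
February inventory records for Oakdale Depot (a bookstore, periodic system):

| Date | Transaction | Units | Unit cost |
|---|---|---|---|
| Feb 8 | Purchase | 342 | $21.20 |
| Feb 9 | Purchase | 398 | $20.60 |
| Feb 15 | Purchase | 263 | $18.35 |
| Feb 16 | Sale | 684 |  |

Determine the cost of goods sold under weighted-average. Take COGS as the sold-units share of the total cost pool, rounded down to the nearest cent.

Feb 16, sell 684: 684/1003 × $20,275.25 → $13,826.79
Ending inventory (cost pool remaining) = $6,448.46

COGS = $13,826.79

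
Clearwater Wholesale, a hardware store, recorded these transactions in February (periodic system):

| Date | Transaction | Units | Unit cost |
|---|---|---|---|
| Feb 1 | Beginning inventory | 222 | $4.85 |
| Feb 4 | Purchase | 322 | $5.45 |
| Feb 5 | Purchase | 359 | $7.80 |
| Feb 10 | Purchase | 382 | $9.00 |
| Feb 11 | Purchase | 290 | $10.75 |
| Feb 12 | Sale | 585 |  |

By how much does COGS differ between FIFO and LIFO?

FIFO COGS: 222 @ $4.85 + 322 @ $5.45 + 41 @ $7.80 = $3,151.40
LIFO COGS: 290 @ $10.75 + 295 @ $9.00 = $5,772.50
Difference = |$3,151.40 − $5,772.50| = $2,621.10

$2,621.10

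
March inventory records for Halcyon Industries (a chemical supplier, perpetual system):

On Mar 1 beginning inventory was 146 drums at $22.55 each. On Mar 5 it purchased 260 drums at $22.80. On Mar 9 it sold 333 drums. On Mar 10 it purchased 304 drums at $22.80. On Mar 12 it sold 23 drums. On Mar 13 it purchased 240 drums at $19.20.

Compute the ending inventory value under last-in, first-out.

Ending inventory = $12,660.95

Mar 9, 333 sold [LIFO — newest first]: 260 @ $22.80 + 73 @ $22.55 = $7,574.15
Mar 12, 23 sold [LIFO — newest first]: 23 @ $22.80 = $524.40
Total COGS = $7,574.15 + $524.40 = $8,098.55
Ending inventory: 73 @ $22.55 + 281 @ $22.80 + 240 @ $19.20 = $12,660.95
Check: goods available $20,759.50 = COGS $8,098.55 + ending $12,660.95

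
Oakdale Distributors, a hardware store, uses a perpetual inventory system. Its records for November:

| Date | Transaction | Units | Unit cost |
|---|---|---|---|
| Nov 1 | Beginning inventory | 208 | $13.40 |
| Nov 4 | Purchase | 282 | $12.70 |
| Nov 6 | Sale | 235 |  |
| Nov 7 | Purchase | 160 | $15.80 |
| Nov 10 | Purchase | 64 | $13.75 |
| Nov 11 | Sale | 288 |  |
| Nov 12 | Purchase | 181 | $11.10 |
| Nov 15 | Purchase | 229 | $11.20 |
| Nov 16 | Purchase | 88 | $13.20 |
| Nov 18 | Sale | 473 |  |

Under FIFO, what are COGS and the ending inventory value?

COGS = $12,916.90; ending inventory = $2,595.20

Nov 6, 235 sold [FIFO — oldest first]: 208 @ $13.40 + 27 @ $12.70 = $3,130.10
Nov 11, 288 sold [FIFO — oldest first]: 255 @ $12.70 + 33 @ $15.80 = $3,759.90
Nov 18, 473 sold [FIFO — oldest first]: 127 @ $15.80 + 64 @ $13.75 + 181 @ $11.10 + 101 @ $11.20 = $6,026.90
Total COGS = $3,130.10 + $3,759.90 + $6,026.90 = $12,916.90
Ending inventory: 128 @ $11.20 + 88 @ $13.20 = $2,595.20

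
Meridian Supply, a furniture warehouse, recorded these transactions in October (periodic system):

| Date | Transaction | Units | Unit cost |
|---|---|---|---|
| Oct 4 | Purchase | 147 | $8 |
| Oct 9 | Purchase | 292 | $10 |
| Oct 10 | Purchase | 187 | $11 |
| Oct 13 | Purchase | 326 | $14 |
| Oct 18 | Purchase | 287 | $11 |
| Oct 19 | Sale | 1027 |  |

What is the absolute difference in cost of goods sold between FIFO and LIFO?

$506

FIFO COGS: 147 @ $8 + 292 @ $10 + 187 @ $11 + 326 @ $14 + 75 @ $11 = $11,542
LIFO COGS: 287 @ $11 + 326 @ $14 + 187 @ $11 + 227 @ $10 = $12,048
Difference = |$11,542 − $12,048| = $506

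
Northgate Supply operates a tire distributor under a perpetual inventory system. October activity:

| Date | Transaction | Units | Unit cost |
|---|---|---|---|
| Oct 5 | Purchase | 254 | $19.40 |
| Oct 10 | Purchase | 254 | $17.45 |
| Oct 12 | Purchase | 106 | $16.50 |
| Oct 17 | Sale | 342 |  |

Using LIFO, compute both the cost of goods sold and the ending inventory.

Oct 17, 342 sold [LIFO — newest first]: 106 @ $16.50 + 236 @ $17.45 = $5,867.20
Ending inventory: 254 @ $19.40 + 18 @ $17.45 = $5,241.70

COGS = $5,867.20; ending inventory = $5,241.70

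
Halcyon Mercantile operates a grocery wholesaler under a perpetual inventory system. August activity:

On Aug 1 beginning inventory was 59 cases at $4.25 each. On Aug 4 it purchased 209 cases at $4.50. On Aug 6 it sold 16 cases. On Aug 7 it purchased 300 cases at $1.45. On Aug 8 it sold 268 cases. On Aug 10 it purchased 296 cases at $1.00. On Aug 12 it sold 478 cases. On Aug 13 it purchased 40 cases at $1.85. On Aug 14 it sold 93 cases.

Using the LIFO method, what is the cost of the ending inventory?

Ending inventory = $208.25

Aug 6, 16 sold [LIFO — newest first]: 16 @ $4.50 = $72.00
Aug 8, 268 sold [LIFO — newest first]: 268 @ $1.45 = $388.60
Aug 12, 478 sold [LIFO — newest first]: 296 @ $1.00 + 32 @ $1.45 + 150 @ $4.50 = $1,017.40
Aug 14, 93 sold [LIFO — newest first]: 40 @ $1.85 + 43 @ $4.50 + 10 @ $4.25 = $310.00
Total COGS = $72.00 + $388.60 + $1,017.40 + $310.00 = $1,788.00
Ending inventory: 49 @ $4.25 = $208.25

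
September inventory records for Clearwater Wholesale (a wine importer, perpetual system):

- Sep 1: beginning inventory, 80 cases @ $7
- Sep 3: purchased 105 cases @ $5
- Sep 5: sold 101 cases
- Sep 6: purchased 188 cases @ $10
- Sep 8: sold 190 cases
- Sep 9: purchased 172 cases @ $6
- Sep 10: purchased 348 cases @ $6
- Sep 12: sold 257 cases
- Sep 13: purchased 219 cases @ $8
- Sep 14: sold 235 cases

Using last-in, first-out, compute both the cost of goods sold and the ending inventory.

Sep 5, 101 sold [LIFO — newest first]: 101 @ $5 = $505
Sep 8, 190 sold [LIFO — newest first]: 188 @ $10 + 2 @ $5 = $1,890
Sep 12, 257 sold [LIFO — newest first]: 257 @ $6 = $1,542
Sep 14, 235 sold [LIFO — newest first]: 219 @ $8 + 16 @ $6 = $1,848
Total COGS = $505 + $1,890 + $1,542 + $1,848 = $5,785
Ending inventory: 80 @ $7 + 2 @ $5 + 172 @ $6 + 75 @ $6 = $2,052

COGS = $5,785; ending inventory = $2,052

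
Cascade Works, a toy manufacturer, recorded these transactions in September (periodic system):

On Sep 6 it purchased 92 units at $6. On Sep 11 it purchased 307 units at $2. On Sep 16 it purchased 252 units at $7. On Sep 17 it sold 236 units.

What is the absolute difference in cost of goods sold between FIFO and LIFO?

$812

FIFO COGS: 92 @ $6 + 144 @ $2 = $840
LIFO COGS: 236 @ $7 = $1,652
Difference = |$840 − $1,652| = $812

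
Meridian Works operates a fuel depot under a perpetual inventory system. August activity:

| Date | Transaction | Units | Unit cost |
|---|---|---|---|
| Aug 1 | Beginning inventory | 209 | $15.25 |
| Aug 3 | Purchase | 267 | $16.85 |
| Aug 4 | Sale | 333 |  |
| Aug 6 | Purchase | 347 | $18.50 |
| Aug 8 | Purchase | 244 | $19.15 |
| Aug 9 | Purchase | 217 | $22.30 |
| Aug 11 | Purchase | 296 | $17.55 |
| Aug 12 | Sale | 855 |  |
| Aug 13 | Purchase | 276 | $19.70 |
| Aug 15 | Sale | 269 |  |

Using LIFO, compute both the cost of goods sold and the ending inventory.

COGS = $27,324.25; ending inventory = $6,925.15

Aug 4, 333 sold [LIFO — newest first]: 267 @ $16.85 + 66 @ $15.25 = $5,505.45
Aug 12, 855 sold [LIFO — newest first]: 296 @ $17.55 + 217 @ $22.30 + 244 @ $19.15 + 98 @ $18.50 = $16,519.50
Aug 15, 269 sold [LIFO — newest first]: 269 @ $19.70 = $5,299.30
Total COGS = $5,505.45 + $16,519.50 + $5,299.30 = $27,324.25
Ending inventory: 143 @ $15.25 + 249 @ $18.50 + 7 @ $19.70 = $6,925.15
Check: goods available $34,249.40 = COGS $27,324.25 + ending $6,925.15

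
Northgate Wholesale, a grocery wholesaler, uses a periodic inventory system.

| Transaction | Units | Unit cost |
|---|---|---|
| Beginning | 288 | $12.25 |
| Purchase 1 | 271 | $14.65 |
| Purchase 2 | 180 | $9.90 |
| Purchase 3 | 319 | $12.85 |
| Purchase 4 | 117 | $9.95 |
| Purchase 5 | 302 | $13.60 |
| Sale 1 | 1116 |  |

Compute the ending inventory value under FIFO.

Sale 1 (1116) [FIFO — oldest first]: 288 @ $12.25 + 271 @ $14.65 + 180 @ $9.90 + 319 @ $12.85 + 58 @ $9.95 = $13,956.40
Ending inventory: 59 @ $9.95 + 302 @ $13.60 = $4,694.25
Check: goods available $18,650.65 = COGS $13,956.40 + ending $4,694.25

Ending inventory = $4,694.25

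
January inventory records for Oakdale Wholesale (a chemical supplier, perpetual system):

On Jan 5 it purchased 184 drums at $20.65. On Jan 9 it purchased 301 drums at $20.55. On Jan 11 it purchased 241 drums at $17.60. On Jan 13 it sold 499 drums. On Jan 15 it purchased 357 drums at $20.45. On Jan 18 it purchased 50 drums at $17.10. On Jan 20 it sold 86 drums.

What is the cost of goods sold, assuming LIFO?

Jan 13, 499 sold [LIFO — newest first]: 241 @ $17.60 + 258 @ $20.55 = $9,543.50
Jan 20, 86 sold [LIFO — newest first]: 50 @ $17.10 + 36 @ $20.45 = $1,591.20
Total COGS = $9,543.50 + $1,591.20 = $11,134.70
Ending inventory: 184 @ $20.65 + 43 @ $20.55 + 321 @ $20.45 = $11,247.70
Check: goods available $22,382.40 = COGS $11,134.70 + ending $11,247.70

COGS = $11,134.70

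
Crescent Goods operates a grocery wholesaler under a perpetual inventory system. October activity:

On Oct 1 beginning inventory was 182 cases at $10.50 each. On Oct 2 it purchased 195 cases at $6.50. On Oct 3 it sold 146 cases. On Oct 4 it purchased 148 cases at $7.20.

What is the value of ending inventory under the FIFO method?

Ending inventory = $2,711.10

Oct 3, 146 sold [FIFO — oldest first]: 146 @ $10.50 = $1,533.00
Ending inventory: 36 @ $10.50 + 195 @ $6.50 + 148 @ $7.20 = $2,711.10
Check: goods available $4,244.10 = COGS $1,533.00 + ending $2,711.10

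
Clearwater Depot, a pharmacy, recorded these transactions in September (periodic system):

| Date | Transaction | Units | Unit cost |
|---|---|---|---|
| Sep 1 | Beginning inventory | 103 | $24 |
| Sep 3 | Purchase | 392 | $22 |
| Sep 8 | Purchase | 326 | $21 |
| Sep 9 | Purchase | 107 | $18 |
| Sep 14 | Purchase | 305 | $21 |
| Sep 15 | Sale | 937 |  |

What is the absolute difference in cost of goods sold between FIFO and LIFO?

FIFO COGS: 103 @ $24 + 392 @ $22 + 326 @ $21 + 107 @ $18 + 9 @ $21 = $20,057
LIFO COGS: 305 @ $21 + 107 @ $18 + 326 @ $21 + 199 @ $22 = $19,555
Difference = |$20,057 − $19,555| = $502

$502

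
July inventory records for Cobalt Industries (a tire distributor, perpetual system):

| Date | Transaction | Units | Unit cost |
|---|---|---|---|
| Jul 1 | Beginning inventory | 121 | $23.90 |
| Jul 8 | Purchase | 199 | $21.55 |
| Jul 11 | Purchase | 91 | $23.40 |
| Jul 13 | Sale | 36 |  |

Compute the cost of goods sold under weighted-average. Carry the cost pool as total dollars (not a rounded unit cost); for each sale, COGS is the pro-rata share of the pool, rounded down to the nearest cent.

COGS = $815.45

After Jul 1: 121 on hand, pool $2,891.90 (≈ $23.9000 each)
After Jul 8: 320 on hand, pool $7,180.35 (≈ $22.4386 each)
After Jul 11: 411 on hand, pool $9,309.75 (≈ $22.6515 each)
Jul 13, sell 36: 36/411 × $9,309.75 → $815.45
Ending inventory (cost pool remaining) = $8,494.30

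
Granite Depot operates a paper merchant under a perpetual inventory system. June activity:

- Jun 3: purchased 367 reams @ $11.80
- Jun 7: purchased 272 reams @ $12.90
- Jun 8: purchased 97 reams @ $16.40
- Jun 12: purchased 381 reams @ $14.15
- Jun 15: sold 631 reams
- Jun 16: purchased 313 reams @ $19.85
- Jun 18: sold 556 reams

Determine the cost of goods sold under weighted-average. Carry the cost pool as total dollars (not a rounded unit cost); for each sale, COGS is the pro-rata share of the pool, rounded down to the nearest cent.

COGS = $17,183.58

After Jun 3: 367 on hand, pool $4,330.60 (≈ $11.8000 each)
After Jun 7: 639 on hand, pool $7,839.40 (≈ $12.2682 each)
After Jun 8: 736 on hand, pool $9,430.20 (≈ $12.8128 each)
After Jun 12: 1117 on hand, pool $14,821.35 (≈ $13.2689 each)
Jun 15, sell 631: 631/1117 × $14,821.35 → $8,372.66
After Jun 16: 799 on hand, pool $12,661.74 (≈ $15.8470 each)
Jun 18, sell 556: 556/799 × $12,661.74 → $8,810.92
Total COGS = $8,372.66 + $8,810.92 = $17,183.58
Ending inventory (cost pool remaining) = $3,850.82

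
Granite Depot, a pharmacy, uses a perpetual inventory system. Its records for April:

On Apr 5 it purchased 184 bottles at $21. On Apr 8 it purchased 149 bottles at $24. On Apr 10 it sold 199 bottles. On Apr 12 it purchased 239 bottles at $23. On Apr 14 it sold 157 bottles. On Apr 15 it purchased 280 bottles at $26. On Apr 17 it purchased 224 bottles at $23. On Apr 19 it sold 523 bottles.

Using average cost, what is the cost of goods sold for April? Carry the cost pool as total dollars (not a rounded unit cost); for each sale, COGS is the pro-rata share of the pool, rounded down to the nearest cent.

COGS = $20,622.12

After Apr 5: 184 on hand, pool $3,864.00 (≈ $21.0000 each)
After Apr 8: 333 on hand, pool $7,440.00 (≈ $22.3423 each)
Apr 10, sell 199: 199/333 × $7,440.00 → $4,446.12
After Apr 12: 373 on hand, pool $8,490.88 (≈ $22.7638 each)
Apr 14, sell 157: 157/373 × $8,490.88 → $3,573.90
After Apr 15: 496 on hand, pool $12,196.98 (≈ $24.5907 each)
After Apr 17: 720 on hand, pool $17,348.98 (≈ $24.0958 each)
Apr 19, sell 523: 523/720 × $17,348.98 → $12,602.10
Total COGS = $4,446.12 + $3,573.90 + $12,602.10 = $20,622.12
Ending inventory (cost pool remaining) = $4,746.88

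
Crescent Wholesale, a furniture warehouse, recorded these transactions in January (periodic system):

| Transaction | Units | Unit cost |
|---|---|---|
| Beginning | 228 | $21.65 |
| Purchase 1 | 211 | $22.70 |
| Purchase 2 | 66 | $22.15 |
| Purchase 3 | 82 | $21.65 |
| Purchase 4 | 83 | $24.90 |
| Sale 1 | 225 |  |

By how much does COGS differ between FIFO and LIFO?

$299.75

FIFO COGS: 225 @ $21.65 = $4,871.25
LIFO COGS: 83 @ $24.90 + 82 @ $21.65 + 60 @ $22.15 = $5,171.00
Difference = |$4,871.25 − $5,171.00| = $299.75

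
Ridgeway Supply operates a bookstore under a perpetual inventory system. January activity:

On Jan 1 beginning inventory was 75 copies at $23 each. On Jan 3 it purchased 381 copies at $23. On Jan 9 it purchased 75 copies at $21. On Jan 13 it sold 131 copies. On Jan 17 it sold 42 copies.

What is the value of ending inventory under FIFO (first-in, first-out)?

Jan 13, 131 sold [FIFO — oldest first]: 75 @ $23 + 56 @ $23 = $3,013
Jan 17, 42 sold [FIFO — oldest first]: 42 @ $23 = $966
Total COGS = $3,013 + $966 = $3,979
Ending inventory: 283 @ $23 + 75 @ $21 = $8,084

Ending inventory = $8,084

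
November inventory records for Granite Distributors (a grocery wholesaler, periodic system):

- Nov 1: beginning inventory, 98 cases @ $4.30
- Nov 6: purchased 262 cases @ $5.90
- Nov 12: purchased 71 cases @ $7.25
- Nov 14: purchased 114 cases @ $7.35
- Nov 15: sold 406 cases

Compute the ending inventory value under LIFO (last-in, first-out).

Ending inventory = $663.30

Nov 15, 406 sold [LIFO — newest first]: 114 @ $7.35 + 71 @ $7.25 + 221 @ $5.90 = $2,656.55
Ending inventory: 98 @ $4.30 + 41 @ $5.90 = $663.30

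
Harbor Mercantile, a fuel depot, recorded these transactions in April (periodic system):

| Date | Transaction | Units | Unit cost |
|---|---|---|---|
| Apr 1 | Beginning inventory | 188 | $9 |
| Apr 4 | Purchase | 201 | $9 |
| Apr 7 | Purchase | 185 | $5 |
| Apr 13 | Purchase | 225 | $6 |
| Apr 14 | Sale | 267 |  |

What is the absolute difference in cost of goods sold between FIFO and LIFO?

$843

FIFO COGS: 188 @ $9 + 79 @ $9 = $2,403
LIFO COGS: 225 @ $6 + 42 @ $5 = $1,560
Difference = |$2,403 − $1,560| = $843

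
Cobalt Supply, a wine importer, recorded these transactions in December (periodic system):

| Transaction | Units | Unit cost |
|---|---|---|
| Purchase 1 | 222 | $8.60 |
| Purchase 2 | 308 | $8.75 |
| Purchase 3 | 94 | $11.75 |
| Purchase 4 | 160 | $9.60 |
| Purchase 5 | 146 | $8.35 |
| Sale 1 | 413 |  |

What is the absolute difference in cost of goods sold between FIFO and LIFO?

$392.90

FIFO COGS: 222 @ $8.60 + 191 @ $8.75 = $3,580.45
LIFO COGS: 146 @ $8.35 + 160 @ $9.60 + 94 @ $11.75 + 13 @ $8.75 = $3,973.35
Difference = |$3,580.45 − $3,973.35| = $392.90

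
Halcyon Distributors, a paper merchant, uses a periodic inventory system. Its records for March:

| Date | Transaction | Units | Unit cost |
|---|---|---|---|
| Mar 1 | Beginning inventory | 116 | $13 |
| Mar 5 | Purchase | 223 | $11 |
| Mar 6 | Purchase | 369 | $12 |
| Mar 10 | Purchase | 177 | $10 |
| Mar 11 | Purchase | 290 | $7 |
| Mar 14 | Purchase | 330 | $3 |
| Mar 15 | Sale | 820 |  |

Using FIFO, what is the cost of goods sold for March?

COGS = $9,509

Mar 15, 820 sold [FIFO — oldest first]: 116 @ $13 + 223 @ $11 + 369 @ $12 + 112 @ $10 = $9,509
Ending inventory: 65 @ $10 + 290 @ $7 + 330 @ $3 = $3,670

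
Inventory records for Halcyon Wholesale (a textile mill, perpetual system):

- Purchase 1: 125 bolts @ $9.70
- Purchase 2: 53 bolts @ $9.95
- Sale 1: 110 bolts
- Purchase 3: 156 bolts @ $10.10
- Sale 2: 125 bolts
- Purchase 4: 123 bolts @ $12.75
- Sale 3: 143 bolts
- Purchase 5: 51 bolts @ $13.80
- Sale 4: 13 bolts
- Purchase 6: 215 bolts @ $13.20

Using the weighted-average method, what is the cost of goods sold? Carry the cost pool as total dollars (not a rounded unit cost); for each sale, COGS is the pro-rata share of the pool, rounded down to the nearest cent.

COGS = $4,134.70

After Purchase 1: 125 on hand, pool $1,212.50 (≈ $9.7000 each)
After Purchase 2: 178 on hand, pool $1,739.85 (≈ $9.7744 each)
Sale 1, sell 110: 110/178 × $1,739.85 → $1,075.18
After Purchase 3: 224 on hand, pool $2,240.27 (≈ $10.0012 each)
Sale 2, sell 125: 125/224 × $2,240.27 → $1,250.15
After Purchase 4: 222 on hand, pool $2,558.37 (≈ $11.5242 each)
Sale 3, sell 143: 143/222 × $2,558.37 → $1,647.95
After Purchase 5: 130 on hand, pool $1,614.22 (≈ $12.4171 each)
Sale 4, sell 13: 13/130 × $1,614.22 → $161.42
After Purchase 6: 332 on hand, pool $4,290.80 (≈ $12.9241 each)
Total COGS = $1,075.18 + $1,250.15 + $1,647.95 + $161.42 = $4,134.70
Ending inventory (cost pool remaining) = $4,290.80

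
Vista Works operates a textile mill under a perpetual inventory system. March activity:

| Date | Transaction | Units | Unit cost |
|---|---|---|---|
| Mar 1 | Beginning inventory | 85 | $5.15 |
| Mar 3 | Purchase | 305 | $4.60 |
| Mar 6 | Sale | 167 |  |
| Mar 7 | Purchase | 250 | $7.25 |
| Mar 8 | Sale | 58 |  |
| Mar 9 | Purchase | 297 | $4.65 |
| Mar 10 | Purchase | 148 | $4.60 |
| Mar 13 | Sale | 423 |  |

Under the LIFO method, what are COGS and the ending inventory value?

COGS = $3,148.25; ending inventory = $2,566.85

Mar 6, 167 sold [LIFO — newest first]: 167 @ $4.60 = $768.20
Mar 8, 58 sold [LIFO — newest first]: 58 @ $7.25 = $420.50
Mar 13, 423 sold [LIFO — newest first]: 148 @ $4.60 + 275 @ $4.65 = $1,959.55
Total COGS = $768.20 + $420.50 + $1,959.55 = $3,148.25
Ending inventory: 85 @ $5.15 + 138 @ $4.60 + 192 @ $7.25 + 22 @ $4.65 = $2,566.85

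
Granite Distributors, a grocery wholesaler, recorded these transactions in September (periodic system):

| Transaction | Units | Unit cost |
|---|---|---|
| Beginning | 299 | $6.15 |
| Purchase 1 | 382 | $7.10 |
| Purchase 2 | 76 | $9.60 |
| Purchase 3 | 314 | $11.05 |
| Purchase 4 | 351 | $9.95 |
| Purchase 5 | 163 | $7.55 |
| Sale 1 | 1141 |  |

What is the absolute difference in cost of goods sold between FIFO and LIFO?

$1,158.25

FIFO COGS: 299 @ $6.15 + 382 @ $7.10 + 76 @ $9.60 + 314 @ $11.05 + 70 @ $9.95 = $9,446.85
LIFO COGS: 163 @ $7.55 + 351 @ $9.95 + 314 @ $11.05 + 76 @ $9.60 + 237 @ $7.10 = $10,605.10
Difference = |$9,446.85 − $10,605.10| = $1,158.25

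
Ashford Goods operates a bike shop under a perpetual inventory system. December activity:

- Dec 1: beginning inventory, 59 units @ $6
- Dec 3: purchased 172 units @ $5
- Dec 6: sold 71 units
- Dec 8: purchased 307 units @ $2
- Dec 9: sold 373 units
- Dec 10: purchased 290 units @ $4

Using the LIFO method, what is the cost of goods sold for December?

COGS = $1,299

Dec 6, 71 sold [LIFO — newest first]: 71 @ $5 = $355
Dec 9, 373 sold [LIFO — newest first]: 307 @ $2 + 66 @ $5 = $944
Total COGS = $355 + $944 = $1,299
Ending inventory: 59 @ $6 + 35 @ $5 + 290 @ $4 = $1,689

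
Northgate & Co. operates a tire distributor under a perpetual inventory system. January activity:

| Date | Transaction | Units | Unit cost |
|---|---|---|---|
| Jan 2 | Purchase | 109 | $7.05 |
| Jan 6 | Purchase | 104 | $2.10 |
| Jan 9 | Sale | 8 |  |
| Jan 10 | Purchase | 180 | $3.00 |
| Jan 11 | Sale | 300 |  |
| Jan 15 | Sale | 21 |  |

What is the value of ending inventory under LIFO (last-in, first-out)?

Ending inventory = $451.20

Jan 9, 8 sold [LIFO — newest first]: 8 @ $2.10 = $16.80
Jan 11, 300 sold [LIFO — newest first]: 180 @ $3.00 + 96 @ $2.10 + 24 @ $7.05 = $910.80
Jan 15, 21 sold [LIFO — newest first]: 21 @ $7.05 = $148.05
Total COGS = $16.80 + $910.80 + $148.05 = $1,075.65
Ending inventory: 64 @ $7.05 = $451.20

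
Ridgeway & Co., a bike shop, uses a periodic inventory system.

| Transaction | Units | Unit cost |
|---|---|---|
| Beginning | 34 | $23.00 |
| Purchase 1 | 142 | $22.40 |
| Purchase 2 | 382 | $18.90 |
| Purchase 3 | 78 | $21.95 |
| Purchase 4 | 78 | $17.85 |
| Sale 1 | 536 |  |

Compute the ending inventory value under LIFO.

Sale 1 (536) [LIFO — newest first]: 78 @ $17.85 + 78 @ $21.95 + 380 @ $18.90 = $10,286.40
Ending inventory: 34 @ $23.00 + 142 @ $22.40 + 2 @ $18.90 = $4,000.60
Check: goods available $14,287.00 = COGS $10,286.40 + ending $4,000.60

Ending inventory = $4,000.60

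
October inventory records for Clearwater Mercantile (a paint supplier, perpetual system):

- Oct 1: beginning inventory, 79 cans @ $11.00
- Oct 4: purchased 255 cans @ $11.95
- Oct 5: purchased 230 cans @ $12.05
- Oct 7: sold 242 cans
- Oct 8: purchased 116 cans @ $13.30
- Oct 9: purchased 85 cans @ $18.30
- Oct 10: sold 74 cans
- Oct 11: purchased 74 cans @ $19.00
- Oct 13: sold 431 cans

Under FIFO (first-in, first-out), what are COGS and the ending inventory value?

Oct 7, 242 sold [FIFO — oldest first]: 79 @ $11.00 + 163 @ $11.95 = $2,816.85
Oct 10, 74 sold [FIFO — oldest first]: 74 @ $11.95 = $884.30
Oct 13, 431 sold [FIFO — oldest first]: 18 @ $11.95 + 230 @ $12.05 + 116 @ $13.30 + 67 @ $18.30 = $5,755.50
Total COGS = $2,816.85 + $884.30 + $5,755.50 = $9,456.65
Ending inventory: 18 @ $18.30 + 74 @ $19.00 = $1,735.40

COGS = $9,456.65; ending inventory = $1,735.40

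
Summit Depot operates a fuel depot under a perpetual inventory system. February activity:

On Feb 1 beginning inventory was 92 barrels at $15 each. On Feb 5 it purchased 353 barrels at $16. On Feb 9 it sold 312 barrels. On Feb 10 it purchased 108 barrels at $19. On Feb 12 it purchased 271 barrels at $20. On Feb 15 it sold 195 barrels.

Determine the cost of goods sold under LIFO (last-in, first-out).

Feb 9, 312 sold [LIFO — newest first]: 312 @ $16 = $4,992
Feb 15, 195 sold [LIFO — newest first]: 195 @ $20 = $3,900
Total COGS = $4,992 + $3,900 = $8,892
Ending inventory: 92 @ $15 + 41 @ $16 + 108 @ $19 + 76 @ $20 = $5,608

COGS = $8,892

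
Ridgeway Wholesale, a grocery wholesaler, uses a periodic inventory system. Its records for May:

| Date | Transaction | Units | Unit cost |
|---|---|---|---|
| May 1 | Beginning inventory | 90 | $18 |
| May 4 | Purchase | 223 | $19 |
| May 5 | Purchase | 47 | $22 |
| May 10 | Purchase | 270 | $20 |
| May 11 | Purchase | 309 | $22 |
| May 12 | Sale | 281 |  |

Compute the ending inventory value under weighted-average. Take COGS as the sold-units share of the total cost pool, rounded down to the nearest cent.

May 12, sell 281: 281/939 × $19,089.00 → $5,712.46
Ending inventory (cost pool remaining) = $13,376.54

Ending inventory = $13,376.54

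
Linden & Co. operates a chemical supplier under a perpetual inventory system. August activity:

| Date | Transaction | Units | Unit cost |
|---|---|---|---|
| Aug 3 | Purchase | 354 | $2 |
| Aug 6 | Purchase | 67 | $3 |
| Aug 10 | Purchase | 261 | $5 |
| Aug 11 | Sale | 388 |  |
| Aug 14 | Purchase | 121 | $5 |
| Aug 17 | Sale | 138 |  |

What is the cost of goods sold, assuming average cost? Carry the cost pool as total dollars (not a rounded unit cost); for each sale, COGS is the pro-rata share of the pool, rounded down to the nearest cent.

After Aug 3: 354 on hand, pool $708.00 (≈ $2.0000 each)
After Aug 6: 421 on hand, pool $909.00 (≈ $2.1591 each)
After Aug 10: 682 on hand, pool $2,214.00 (≈ $3.2463 each)
Aug 11, sell 388: 388/682 × $2,214.00 → $1,259.57
After Aug 14: 415 on hand, pool $1,559.43 (≈ $3.7577 each)
Aug 17, sell 138: 138/415 × $1,559.43 → $518.55
Total COGS = $1,259.57 + $518.55 = $1,778.12
Ending inventory (cost pool remaining) = $1,040.88

COGS = $1,778.12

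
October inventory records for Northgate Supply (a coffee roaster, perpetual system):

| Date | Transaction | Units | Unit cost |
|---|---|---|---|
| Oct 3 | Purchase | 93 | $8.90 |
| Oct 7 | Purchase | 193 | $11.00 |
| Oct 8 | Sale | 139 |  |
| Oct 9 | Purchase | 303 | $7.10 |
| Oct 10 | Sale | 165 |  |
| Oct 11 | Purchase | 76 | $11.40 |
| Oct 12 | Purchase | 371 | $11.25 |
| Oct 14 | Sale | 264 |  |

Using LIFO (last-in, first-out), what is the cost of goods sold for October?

COGS = $5,670.50

Oct 8, 139 sold [LIFO — newest first]: 139 @ $11.00 = $1,529.00
Oct 10, 165 sold [LIFO — newest first]: 165 @ $7.10 = $1,171.50
Oct 14, 264 sold [LIFO — newest first]: 264 @ $11.25 = $2,970.00
Total COGS = $1,529.00 + $1,171.50 + $2,970.00 = $5,670.50
Ending inventory: 93 @ $8.90 + 54 @ $11.00 + 138 @ $7.10 + 76 @ $11.40 + 107 @ $11.25 = $4,471.65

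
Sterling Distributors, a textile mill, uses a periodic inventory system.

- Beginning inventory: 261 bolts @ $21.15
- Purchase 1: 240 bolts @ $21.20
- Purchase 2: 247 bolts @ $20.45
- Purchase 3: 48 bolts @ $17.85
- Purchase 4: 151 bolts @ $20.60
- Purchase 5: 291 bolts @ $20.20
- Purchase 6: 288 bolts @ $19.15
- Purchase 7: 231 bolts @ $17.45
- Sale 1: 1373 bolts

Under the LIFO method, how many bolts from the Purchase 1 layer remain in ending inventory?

Sale 1 (1373) [LIFO — newest first]: 231 @ $17.45 + 288 @ $19.15 + 291 @ $20.20 + 151 @ $20.60 + 48 @ $17.85 + 247 @ $20.45 + 117 @ $21.20 = $26,923.30
Ending inventory: 261 @ $21.15 + 123 @ $21.20 = $8,127.75

123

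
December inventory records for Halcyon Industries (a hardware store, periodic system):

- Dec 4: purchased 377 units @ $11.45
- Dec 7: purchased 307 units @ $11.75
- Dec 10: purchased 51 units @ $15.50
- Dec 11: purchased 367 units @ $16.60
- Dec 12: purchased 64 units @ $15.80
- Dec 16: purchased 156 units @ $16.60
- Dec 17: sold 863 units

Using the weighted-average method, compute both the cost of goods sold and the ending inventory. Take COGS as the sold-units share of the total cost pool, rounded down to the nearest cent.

Dec 17, sell 863: 863/1322 × $18,407.40 → $12,016.32
Ending inventory (cost pool remaining) = $6,391.08

COGS = $12,016.32; ending inventory = $6,391.08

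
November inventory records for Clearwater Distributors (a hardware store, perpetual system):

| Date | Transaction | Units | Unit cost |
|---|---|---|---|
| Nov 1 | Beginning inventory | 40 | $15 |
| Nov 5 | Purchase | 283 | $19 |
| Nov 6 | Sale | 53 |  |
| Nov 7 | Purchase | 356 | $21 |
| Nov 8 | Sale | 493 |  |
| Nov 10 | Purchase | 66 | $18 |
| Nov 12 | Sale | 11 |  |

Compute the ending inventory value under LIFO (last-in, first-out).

Nov 6, 53 sold [LIFO — newest first]: 53 @ $19 = $1,007
Nov 8, 493 sold [LIFO — newest first]: 356 @ $21 + 137 @ $19 = $10,079
Nov 12, 11 sold [LIFO — newest first]: 11 @ $18 = $198
Total COGS = $1,007 + $10,079 + $198 = $11,284
Ending inventory: 40 @ $15 + 93 @ $19 + 55 @ $18 = $3,357

Ending inventory = $3,357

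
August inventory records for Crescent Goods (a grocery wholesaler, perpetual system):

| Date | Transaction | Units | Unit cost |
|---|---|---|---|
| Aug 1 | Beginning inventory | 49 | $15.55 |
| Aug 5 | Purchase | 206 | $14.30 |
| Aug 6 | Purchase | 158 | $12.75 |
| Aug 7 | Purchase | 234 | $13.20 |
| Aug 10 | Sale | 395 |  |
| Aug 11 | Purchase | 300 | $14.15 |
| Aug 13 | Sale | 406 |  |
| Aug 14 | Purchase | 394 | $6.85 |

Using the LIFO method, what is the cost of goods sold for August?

Aug 10, 395 sold [LIFO — newest first]: 234 @ $13.20 + 158 @ $12.75 + 3 @ $14.30 = $5,146.20
Aug 13, 406 sold [LIFO — newest first]: 300 @ $14.15 + 106 @ $14.30 = $5,760.80
Total COGS = $5,146.20 + $5,760.80 = $10,907.00
Ending inventory: 49 @ $15.55 + 97 @ $14.30 + 394 @ $6.85 = $4,847.95
Check: goods available $15,754.95 = COGS $10,907.00 + ending $4,847.95

COGS = $10,907.00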